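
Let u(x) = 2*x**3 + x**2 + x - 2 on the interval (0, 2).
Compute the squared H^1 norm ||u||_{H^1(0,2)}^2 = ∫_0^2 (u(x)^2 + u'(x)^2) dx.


||u||_{H^1}^2 = 51962/105

The H^1 norm (squared) on an interval (0, L) is
  ||u||_{H^1}^2 = ∫_0^L u(x)^2 dx + ∫_0^L u'(x)^2 dx.
Compute u'(x) = 6*x**2 + 2*x + 1.
Then u(x)^2 = 4*x**6 + 4*x**5 + 5*x**4 - 6*x**3 - 3*x**2 - 4*x + 4 and u'(x)^2 = 36*x**4 + 24*x**3 + 16*x**2 + 4*x + 1.
Integrate each monomial from 0 to 2 using ∫_0^2 c·x^n dx = c·2^(n+1)/(n+1):
  ∫_0^2 u(x)^2 dx = ∫_0^2 (4*x^6 + 4*x^5 + 5*x^4 - 6*x^3 - 3*x^2 - 4*x + 4) dx. Term by term:
    ∫_0^2 4*x^6 dx = 512/7;  ∫_0^2 4*x^5 dx = 128/3;  ∫_0^2 5*x^4 dx = 32;
    ∫_0^2 -6*x^3 dx = -24;  ∫_0^2 -3*x^2 dx = -8;  ∫_0^2 -4*x dx = -8;
    ∫_0^2 4 dx = 8.
  Sum: 512/7 + 128/3 + 32 − 24 − 8 − 8 + 8 = 2432/21.
  ∫_0^2 u'(x)^2 dx = ∫_0^2 (36*x^4 + 24*x^3 + 16*x^2 + 4*x + 1) dx. Term by term:
    ∫_0^2 36*x^4 dx = 1152/5;  ∫_0^2 24*x^3 dx = 96;  ∫_0^2 16*x^2 dx = 128/3;
    ∫_0^2 4*x dx = 8;  ∫_0^2 1 dx = 2.
  Sum: 1152/5 + 96 + 128/3 + 8 + 2 = 5686/15.
Adding: ||u||_{H^1}^2 = 2432/21 + 5686/15 = 51962/105.


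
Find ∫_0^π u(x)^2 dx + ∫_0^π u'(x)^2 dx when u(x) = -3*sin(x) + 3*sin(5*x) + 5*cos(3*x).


||u||_{H^1(0,π)}^2 = 251*π

u'(x) = -15*sin(3*x) - 3*cos(x) + 15*cos(5*x).
Expand u² and (u')² and integrate term by term on (0, π), using: for integers n ≥ 1, ∫_0^π sin²(nx) dx = ∫_0^π cos²(nx) dx = π/2; for n ≠ n', ∫_0^π sin(nx)sin(n'x) dx = ∫_0^π cos(nx)cos(n'x) dx = 0; and by product-to-sum, ∫_0^π sin(nx)cos(n'x) dx = ½∫_0^π [sin((n+n')x) + sin((n−n')x)] dx, which is 0 when n+n' is even and 2n/(n²−n'²) when n+n' is odd (it need not vanish on (0, π)).
  u² squared terms: (-3)²·∫sin(x)² dx = 9·π/2 = 9*π/2;  (3)²·∫sin(5x)² dx = 9·π/2 = 9*π/2;  (5)²·∫cos(3x)² dx = 25·π/2 = 25*π/2.
  u² cross terms: 2·(-3)·(3)·∫sin(x)·sin(5x) dx = -18·(0) = 0;  2·(-3)·(5)·∫sin(x)·cos(3x) dx = -30·(0) = 0;  2·(3)·(5)·∫sin(5x)·cos(3x) dx = 30·(0) = 0.
  So ∫_0^π u² dx = 9*π/2 + 9*π/2 + 25*π/2 + 0 + 0 + 0 = 43*π/2.
  (u')² squared terms: (-15)²·∫sin(3x)² dx = 225·π/2 = 225*π/2;  (-3)²·∫cos(x)² dx = 9·π/2 = 9*π/2;  (15)²·∫cos(5x)² dx = 225·π/2 = 225*π/2.
  (u')² cross terms: 2·(-15)·(-3)·∫sin(3x)·cos(x) dx = 90·(0) = 0;  2·(-15)·(15)·∫sin(3x)·cos(5x) dx = -450·(0) = 0;  2·(-3)·(15)·∫cos(x)·cos(5x) dx = -90·(0) = 0.
  So ∫_0^π (u')² dx = 225*π/2 + 9*π/2 + 225*π/2 + 0 + 0 + 0 = 459*π/2.
||u||_{H^1}^2 = (43*π/2) + (459*π/2) = 251*π.


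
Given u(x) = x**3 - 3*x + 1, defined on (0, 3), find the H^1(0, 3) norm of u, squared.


||u||_{H^1}^2 = 29451/70

The H^1 norm (squared) on an interval (0, L) is
  ||u||_{H^1}^2 = ∫_0^L u(x)^2 dx + ∫_0^L u'(x)^2 dx.
Compute u'(x) = 3*x**2 - 3.
Then u(x)^2 = x**6 - 6*x**4 + 2*x**3 + 9*x**2 - 6*x + 1 and u'(x)^2 = 9*x**4 - 18*x**2 + 9.
Integrate each monomial from 0 to 3 using ∫_0^3 c·x^n dx = c·3^(n+1)/(n+1):
  ∫_0^3 u(x)^2 dx = ∫_0^3 (x^6 - 6*x^4 + 2*x^3 + 9*x^2 - 6*x + 1) dx. Term by term:
    ∫_0^3 x^6 dx = 2187/7;  ∫_0^3 -6*x^4 dx = -1458/5;  ∫_0^3 2*x^3 dx = 81/2;
    ∫_0^3 9*x^2 dx = 81;  ∫_0^3 -6*x dx = -27;  ∫_0^3 1 dx = 3.
  Sum: 2187/7 − 1458/5 + 81/2 + 81 − 27 + 3 = 8283/70.
  ∫_0^3 u'(x)^2 dx = ∫_0^3 (9*x^4 - 18*x^2 + 9) dx. Term by term:
    ∫_0^3 9*x^4 dx = 2187/5;  ∫_0^3 -18*x^2 dx = -162;  ∫_0^3 9 dx = 27.
  Sum: 2187/5 − 162 + 27 = 1512/5.
Adding: ||u||_{H^1}^2 = 8283/70 + 1512/5 = 29451/70.


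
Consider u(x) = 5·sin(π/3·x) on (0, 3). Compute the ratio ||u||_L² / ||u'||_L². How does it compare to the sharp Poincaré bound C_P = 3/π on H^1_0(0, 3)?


||u||_L² / ||u'||_L² = 3/π = C_P.

u(x) = 5·sin(π/3·x), so u'(x) = 5*π*cos(π*x/3)/3.
Writing u(x) = A·sin(kπx/L) with A = 5 and k = 1, use ∫_0^L sin²(kπx/L) dx = L/2 and ∫_0^L cos²(kπx/L) dx = L/2.
u² = 25·sin²(π/3·x) and (u')² = 25*π^2/9·cos²(π/3·x), and each of sin², cos² integrates to L/2 = 3/2 over (0, 3).
∫_0^3 u² dx = 75/2, so ||u||_L² = 5*sqrt(6)/2.
∫_0^3 (u')² dx = 25*π^2/6, so ||u'||_L² = 5*sqrt(6)*π/6.
Ratio ||u||_L² / ||u'||_L² = 3/π.
Sharp Poincaré constant on H^1_0(0, 3) is C_P = L/π = 3/π, achieved by sin(π/3·x).
This is the k = 1 eigenfunction (up to amplitude), so the ratio equals the sharp Poincaré constant exactly.


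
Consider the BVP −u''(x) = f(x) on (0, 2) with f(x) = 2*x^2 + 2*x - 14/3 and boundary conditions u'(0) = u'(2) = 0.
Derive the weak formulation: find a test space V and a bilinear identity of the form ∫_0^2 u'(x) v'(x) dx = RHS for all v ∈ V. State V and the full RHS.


V = H^1(0, 2) (no boundary constraint on v; u is determined up to an additive constant); weak form: ∫_0^2 u'v' dx = ∫_0^2 (2*x^2 + 2*x - 14/3) v dx for all v ∈ V.

Multiply both sides by a test function v and integrate from 0 to 2:
  ∫_0^2 −u''(x) v(x) dx = ∫_0^2 f(x) v(x) dx.
Integrate the LHS by parts once:
  ∫_0^2 −u'' v dx = −[u'(x) v(x)]_0^2 + ∫_0^2 u'(x) v'(x) dx.
Thus ∫_0^2 u'(x) v'(x) dx = ∫_0^2 f(x) v(x) dx + [u'(x) v(x)]_0^2.
Choose V so that boundary terms are either known or forced to vanish.
u has homogeneous Neumann: u'(0) = u'(2) = 0. So [u' v]_0^2 = 0·v(2) − 0·v(0) = 0 for any v; take V = H^1(0, 2).
Weak formulation: find u (satisfying any essential BC) such that ∫_0^2 u'(x) v'(x) dx = ∫_0^2 f v dx for all v ∈ V (homogeneous Neumann, so boundary terms vanish).
Substituting f(x) = 2*x^2 + 2*x - 14/3, the right-hand side is ∫_0^2 (2*x^2 + 2*x - 14/3) v dx.
Compatibility check (pure Neumann): taking v ≡ 1 ∈ V gives 0 = ∫_0^2 f dx + (0) − (0), i.e. ∫_0^2 f dx must equal u'(0) − u'(2) = 0. Indeed ∫_0^2 (2*x^2 + 2*x - 14/3) dx = 0, so the data are compatible. The solution is then unique only up to an additive constant (fix it e.g. by requiring ∫_0^2 u dx = 0).


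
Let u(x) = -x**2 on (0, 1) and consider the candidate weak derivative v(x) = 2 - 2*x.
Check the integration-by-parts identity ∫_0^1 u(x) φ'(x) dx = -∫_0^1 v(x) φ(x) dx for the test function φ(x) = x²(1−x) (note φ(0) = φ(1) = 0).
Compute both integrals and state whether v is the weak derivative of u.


LHS = 1/10, RHS = -1/15. No, v is not the weak derivative of u.

u(x) = -x**2, classical derivative u'(x) = -2*x.
φ(x) = x²(1−x), so φ'(x) = x*(2 - 3*x).
Note φ(0) = φ(1) = 0, so the boundary term u·φ vanishes.
LHS = ∫_0^1 u(x) φ'(x) dx = ∫_0^1 (3*x^4 - 2*x^3) dx. Term by term:
  ∫_0^1 3*x^4 dx = 3/5;  ∫_0^1 -2*x^3 dx = -1/2.
Sum: 3/5 − 1/2 = 1/10.
So LHS = 1/10.
∫_0^1 v(x) φ(x) dx = ∫_0^1 (2*x^4 - 4*x^3 + 2*x^2) dx. Term by term:
  ∫_0^1 2*x^4 dx = 2/5;  ∫_0^1 -4*x^3 dx = -1;  ∫_0^1 2*x^2 dx = 2/3.
Sum: 2/5 − 1 + 2/3 = 1/15.
So RHS = -∫_0^1 v(x) φ(x) dx = -1/15.
LHS − RHS = 1/6 ≠ 0, so the identity fails.
(For a valid weak derivative the identity must hold for EVERY test function, in particular this one. The failure shows v is NOT the weak derivative of u.)
Correct weak derivative would be u'(x) = -2*x.


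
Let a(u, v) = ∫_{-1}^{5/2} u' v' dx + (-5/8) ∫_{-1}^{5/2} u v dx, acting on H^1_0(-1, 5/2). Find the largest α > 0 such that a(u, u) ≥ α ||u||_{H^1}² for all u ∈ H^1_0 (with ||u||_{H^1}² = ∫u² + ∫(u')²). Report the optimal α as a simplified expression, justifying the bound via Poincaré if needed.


α = (-245 + 32*π^2)/(8*(4*π^2 + 49))

Coercivity of a(·,·) on H^1_0(-1, 5/2) means a(u, u) ≥ α ||u||_{H^1}² for every u ∈ H^1_0.
The interval has length L = 7/2, and Poincaré/coercivity depend only on L. Here a(u, u) = ∫(u')² + (-5/8)·∫u².
Here c = -5/8 < 0 with |c| < (π/L)² = 4*π^2/49, so coercivity still holds. The condition a(u,u) ≥ α||u||_{H^1}² reads (1−α)∫(u')² ≥ (α−c)∫u². Any admissible α is ≤ 1 (rapidly oscillating u have ∫u²/∫(u')² → 0), and α = 1 would force 0 ≥ (1−c)∫u², impossible since c < 1; so 1−α > 0. By the sharp Poincaré inequality on H^1_0 of an interval of length L, ∫(u')² ≥ (π/L)²∫u² with equality for the first sine mode sin(π(x−x₀)/L) (x₀ the left endpoint), so the inequality holds for all u iff (1−α)(π/L)² ≥ α − c, i.e. α ≤ ((π/L)² + c)/((π/L)² + 1) = (1 + c(L/π)²)/(1 + (L/π)²). (Direct route, valid since c ≤ 0: Poincaré gives c∫u² ≥ c(L/π)²∫(u')², so a(u,u) ≥ (1 + c(L/π)²)∫(u')², while ||u||_{H^1}² ≤ (1 + (L/π)²)∫(u')²; dividing yields the same α.) With (π/L)² = 4*π^2/49 and c = -5/8, the largest admissible constant is α = ((π/L)² + c)/((π/L)² + 1).
Simplifying, α = (-245 + 32*π^2)/(8*(4*π^2 + 49)).


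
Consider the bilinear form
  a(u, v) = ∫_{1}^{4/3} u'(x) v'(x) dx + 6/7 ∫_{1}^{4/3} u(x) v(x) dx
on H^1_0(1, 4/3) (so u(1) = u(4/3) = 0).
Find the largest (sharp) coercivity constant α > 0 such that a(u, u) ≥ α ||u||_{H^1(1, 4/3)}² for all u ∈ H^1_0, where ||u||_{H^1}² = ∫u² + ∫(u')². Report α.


α = 3*(2 + 21*π^2)/(7*(1 + 9*π^2))

Coercivity of a(·,·) on H^1_0(1, 4/3) means a(u, u) ≥ α ||u||_{H^1}² for every u ∈ H^1_0.
The interval has length L = 1/3, and Poincaré/coercivity depend only on L. Here a(u, u) = ∫(u')² + (6/7)·∫u².
Here 0 < c = 6/7 < 1. The condition a(u,u) ≥ α||u||_{H^1}² reads (1−α)∫(u')² ≥ (α−c)∫u². Any admissible α is ≤ 1 (rapidly oscillating u have ∫u²/∫(u')² → 0), and α = 1 would force 0 ≥ (1−c)∫u², impossible since c < 1; so 1−α > 0. By the sharp Poincaré inequality on H^1_0 of an interval of length L, ∫(u')² ≥ (π/L)²∫u² with equality for the first sine mode sin(π(x−x₀)/L) (x₀ the left endpoint), so the inequality holds for all u iff (1−α)(π/L)² ≥ α − c, i.e. α ≤ ((π/L)² + c)/((π/L)² + 1) = (1 + c(L/π)²)/(1 + (L/π)²). With (π/L)² = 9*π^2 and c = 6/7, the largest admissible constant is α = ((π/L)² + c)/((π/L)² + 1).
Simplifying, α = 3*(2 + 21*π^2)/(7*(1 + 9*π^2)).


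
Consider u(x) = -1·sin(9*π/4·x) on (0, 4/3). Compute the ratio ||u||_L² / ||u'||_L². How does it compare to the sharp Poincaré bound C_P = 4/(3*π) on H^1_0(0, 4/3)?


||u||_L² / ||u'||_L² = 4/(9*π) < C_P = 4/(3*π).

u(x) = -1·sin(9*π/4·x), so u'(x) = -9*π*cos(9*π*x/4)/4.
Writing u(x) = A·sin(kπx/L) with A = -1 and k = 3, use ∫_0^L sin²(kπx/L) dx = L/2 and ∫_0^L cos²(kπx/L) dx = L/2.
u² = 1·sin²(9*π/4·x) and (u')² = 81*π^2/16·cos²(9*π/4·x), and each of sin², cos² integrates to L/2 = 2/3 over (0, 4/3).
∫_0^4/3 u² dx = 2/3, so ||u||_L² = sqrt(6)/3.
∫_0^4/3 (u')² dx = 27*π^2/8, so ||u'||_L² = 3*sqrt(6)*π/4.
Ratio ||u||_L² / ||u'||_L² = 4/(9*π).
Sharp Poincaré constant on H^1_0(0, 4/3) is C_P = L/π = 4/(3*π), achieved by sin(3*π/4·x).
This is the k = 3 harmonic; the ratio L/(kπ) is strictly less than C_P = L/π, consistent with the sharp inequality ||u||_L² ≤ C_P ||u'||_L².


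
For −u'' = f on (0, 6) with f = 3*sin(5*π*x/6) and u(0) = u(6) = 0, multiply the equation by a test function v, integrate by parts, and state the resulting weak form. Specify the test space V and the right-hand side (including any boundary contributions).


V = H^1_0(0, 6) (so v(0) = v(6) = 0); weak form: ∫_0^6 u'v' dx = ∫_0^6 (3*sin(5*π*x/6)) v dx for all v ∈ V.

Multiply both sides by a test function v and integrate from 0 to 6:
  ∫_0^6 −u''(x) v(x) dx = ∫_0^6 f(x) v(x) dx.
Integrate the LHS by parts once:
  ∫_0^6 −u'' v dx = −[u'(x) v(x)]_0^6 + ∫_0^6 u'(x) v'(x) dx.
Thus ∫_0^6 u'(x) v'(x) dx = ∫_0^6 f(x) v(x) dx + [u'(x) v(x)]_0^6.
Choose V so that boundary terms are either known or forced to vanish.
u is Dirichlet: u(0) = u(6) = 0. Let V = H^1_0(0, 6); then v(0) = v(6) = 0, and [u' v]_0^6 = 0.
Weak formulation: find u (satisfying any essential BC) such that ∫_0^6 u'(x) v'(x) dx = ∫_0^6 f v dx for all v ∈ V.
Substituting f(x) = 3*sin(5*π*x/6), the right-hand side is ∫_0^6 (3*sin(5*π*x/6)) v dx.


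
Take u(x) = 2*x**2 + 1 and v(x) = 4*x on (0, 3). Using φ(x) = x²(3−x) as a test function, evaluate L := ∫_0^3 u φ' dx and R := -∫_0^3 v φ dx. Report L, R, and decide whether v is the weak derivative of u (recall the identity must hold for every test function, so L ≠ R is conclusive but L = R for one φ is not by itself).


LHS = -243/5, RHS = -243/5. Yes, v = u' weakly.

u(x) = 2*x**2 + 1, classical derivative u'(x) = 4*x.
φ(x) = x²(3−x), so φ'(x) = 3*x*(2 - x).
Note φ(0) = φ(3) = 0, so the boundary term u·φ vanishes.
LHS = ∫_0^3 u(x) φ'(x) dx = ∫_0^3 (-6*x^4 + 12*x^3 - 3*x^2 + 6*x) dx. Term by term:
  ∫_0^3 -6*x^4 dx = -1458/5;  ∫_0^3 12*x^3 dx = 243;  ∫_0^3 -3*x^2 dx = -27;
  ∫_0^3 6*x dx = 27.
Sum: -1458/5 + 243 − 27 + 27 = -243/5.
So LHS = -243/5.
∫_0^3 v(x) φ(x) dx = ∫_0^3 (-4*x^4 + 12*x^3) dx. Term by term:
  ∫_0^3 -4*x^4 dx = -972/5;  ∫_0^3 12*x^3 dx = 243.
Sum: -972/5 + 243 = 243/5.
So RHS = -∫_0^3 v(x) φ(x) dx = -243/5.
LHS = RHS, so the identity holds for this test φ.
Moreover u is smooth here and v(x) = u'(x) = 4*x pointwise, so the identity holds for every test function. Hence v is the weak derivative of u.


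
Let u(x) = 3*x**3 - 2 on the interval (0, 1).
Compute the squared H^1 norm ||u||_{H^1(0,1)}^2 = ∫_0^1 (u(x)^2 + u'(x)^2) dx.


||u||_{H^1}^2 = 647/35

The H^1 norm (squared) on an interval (0, L) is
  ||u||_{H^1}^2 = ∫_0^L u(x)^2 dx + ∫_0^L u'(x)^2 dx.
Compute u'(x) = 9*x**2.
Then u(x)^2 = 9*x**6 - 12*x**3 + 4 and u'(x)^2 = 81*x**4.
Integrate each monomial from 0 to 1 using ∫_0^1 c·x^n dx = c·1^(n+1)/(n+1):
  ∫_0^1 u(x)^2 dx = ∫_0^1 (9*x^6 - 12*x^3 + 4) dx. Term by term:
    ∫_0^1 9*x^6 dx = 9/7;  ∫_0^1 -12*x^3 dx = -3;  ∫_0^1 4 dx = 4.
  Sum: 9/7 − 3 + 4 = 16/7.
  ∫_0^1 u'(x)^2 dx = ∫_0^1 (81*x^4) dx. Term by term:
    ∫_0^1 81*x^4 dx = 81/5.
Adding: ||u||_{H^1}^2 = 16/7 + 81/5 = 647/35.


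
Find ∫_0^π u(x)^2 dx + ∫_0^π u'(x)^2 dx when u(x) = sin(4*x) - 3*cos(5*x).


||u||_{H^1(0,π)}^2 = 416/3 + 251*π/2

u'(x) = 15*sin(5*x) + 4*cos(4*x).
Expand u² and (u')² and integrate term by term on (0, π), using: for integers n ≥ 1, ∫_0^π sin²(nx) dx = ∫_0^π cos²(nx) dx = π/2; for n ≠ n', ∫_0^π sin(nx)sin(n'x) dx = ∫_0^π cos(nx)cos(n'x) dx = 0; and by product-to-sum, ∫_0^π sin(nx)cos(n'x) dx = ½∫_0^π [sin((n+n')x) + sin((n−n')x)] dx, which is 0 when n+n' is even and 2n/(n²−n'²) when n+n' is odd (it need not vanish on (0, π)).
  u² squared terms: (-3)²·∫cos(5x)² dx = 9·π/2 = 9*π/2;  (1)²·∫sin(4x)² dx = 1·π/2 = π/2.
  u² cross terms: 2·(-3)·(1)·∫cos(5x)·sin(4x) dx = -6·(-8/9) = 16/3.
  So ∫_0^π u² dx = 9*π/2 + π/2 + 16/3 = 16/3 + 5*π.
  (u')² squared terms: (4)²·∫cos(4x)² dx = 16·π/2 = 8*π;  (15)²·∫sin(5x)² dx = 225·π/2 = 225*π/2.
  (u')² cross terms: 2·(4)·(15)·∫cos(4x)·sin(5x) dx = 120·(10/9) = 400/3.
  So ∫_0^π (u')² dx = 8*π + 225*π/2 + 400/3 = 400/3 + 241*π/2.
||u||_{H^1}^2 = (16/3 + 5*π) + (400/3 + 241*π/2) = 416/3 + 251*π/2.


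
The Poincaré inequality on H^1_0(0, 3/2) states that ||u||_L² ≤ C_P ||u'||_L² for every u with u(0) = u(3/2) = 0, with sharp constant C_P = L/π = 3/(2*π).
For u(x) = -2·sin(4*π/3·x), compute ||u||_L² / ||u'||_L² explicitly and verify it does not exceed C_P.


||u||_L² / ||u'||_L² = 3/(4*π) < C_P = 3/(2*π).

u(x) = -2·sin(4*π/3·x), so u'(x) = -8*π*cos(4*π*x/3)/3.
Writing u(x) = A·sin(kπx/L) with A = -2 and k = 2, use ∫_0^L sin²(kπx/L) dx = L/2 and ∫_0^L cos²(kπx/L) dx = L/2.
u² = 4·sin²(4*π/3·x) and (u')² = 64*π^2/9·cos²(4*π/3·x), and each of sin², cos² integrates to L/2 = 3/4 over (0, 3/2).
∫_0^3/2 u² dx = 3, so ||u||_L² = sqrt(3).
∫_0^3/2 (u')² dx = 16*π^2/3, so ||u'||_L² = 4*sqrt(3)*π/3.
Ratio ||u||_L² / ||u'||_L² = 3/(4*π).
Sharp Poincaré constant on H^1_0(0, 3/2) is C_P = L/π = 3/(2*π), achieved by sin(2*π/3·x).
This is the k = 2 harmonic; the ratio L/(kπ) is strictly less than C_P = L/π, consistent with the sharp inequality ||u||_L² ≤ C_P ||u'||_L².


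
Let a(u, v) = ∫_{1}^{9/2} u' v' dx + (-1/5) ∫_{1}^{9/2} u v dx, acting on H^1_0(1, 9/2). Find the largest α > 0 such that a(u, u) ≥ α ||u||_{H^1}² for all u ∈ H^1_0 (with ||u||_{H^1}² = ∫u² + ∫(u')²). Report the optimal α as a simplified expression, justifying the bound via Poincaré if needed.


α = (-49 + 20*π^2)/(5*(4*π^2 + 49))

Coercivity of a(·,·) on H^1_0(1, 9/2) means a(u, u) ≥ α ||u||_{H^1}² for every u ∈ H^1_0.
The interval has length L = 7/2, and Poincaré/coercivity depend only on L. Here a(u, u) = ∫(u')² + (-1/5)·∫u².
Here c = -1/5 < 0 with |c| < (π/L)² = 4*π^2/49, so coercivity still holds. The condition a(u,u) ≥ α||u||_{H^1}² reads (1−α)∫(u')² ≥ (α−c)∫u². Any admissible α is ≤ 1 (rapidly oscillating u have ∫u²/∫(u')² → 0), and α = 1 would force 0 ≥ (1−c)∫u², impossible since c < 1; so 1−α > 0. By the sharp Poincaré inequality on H^1_0 of an interval of length L, ∫(u')² ≥ (π/L)²∫u² with equality for the first sine mode sin(π(x−x₀)/L) (x₀ the left endpoint), so the inequality holds for all u iff (1−α)(π/L)² ≥ α − c, i.e. α ≤ ((π/L)² + c)/((π/L)² + 1) = (1 + c(L/π)²)/(1 + (L/π)²). (Direct route, valid since c ≤ 0: Poincaré gives c∫u² ≥ c(L/π)²∫(u')², so a(u,u) ≥ (1 + c(L/π)²)∫(u')², while ||u||_{H^1}² ≤ (1 + (L/π)²)∫(u')²; dividing yields the same α.) With (π/L)² = 4*π^2/49 and c = -1/5, the largest admissible constant is α = ((π/L)² + c)/((π/L)² + 1).
Simplifying, α = (-49 + 20*π^2)/(5*(4*π^2 + 49)).


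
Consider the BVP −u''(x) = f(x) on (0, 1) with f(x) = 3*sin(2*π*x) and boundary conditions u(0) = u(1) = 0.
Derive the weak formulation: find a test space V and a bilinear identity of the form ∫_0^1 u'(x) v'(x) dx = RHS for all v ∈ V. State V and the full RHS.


V = H^1_0(0, 1) (so v(0) = v(1) = 0); weak form: ∫_0^1 u'v' dx = ∫_0^1 (3*sin(2*π*x)) v dx for all v ∈ V.

Multiply both sides by a test function v and integrate from 0 to 1:
  ∫_0^1 −u''(x) v(x) dx = ∫_0^1 f(x) v(x) dx.
Integrate the LHS by parts once:
  ∫_0^1 −u'' v dx = −[u'(x) v(x)]_0^1 + ∫_0^1 u'(x) v'(x) dx.
Thus ∫_0^1 u'(x) v'(x) dx = ∫_0^1 f(x) v(x) dx + [u'(x) v(x)]_0^1.
Choose V so that boundary terms are either known or forced to vanish.
u is Dirichlet: u(0) = u(1) = 0. Let V = H^1_0(0, 1); then v(0) = v(1) = 0, and [u' v]_0^1 = 0.
Weak formulation: find u (satisfying any essential BC) such that ∫_0^1 u'(x) v'(x) dx = ∫_0^1 f v dx for all v ∈ V.
Substituting f(x) = 3*sin(2*π*x), the right-hand side is ∫_0^1 (3*sin(2*π*x)) v dx.


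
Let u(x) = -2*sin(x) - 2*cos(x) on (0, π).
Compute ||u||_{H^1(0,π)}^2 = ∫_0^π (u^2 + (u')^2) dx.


||u||_{H^1(0,π)}^2 = 8*π

u'(x) = 2*sin(x) - 2*cos(x).
Expand u² and (u')² and integrate term by term on (0, π), using: for integers n ≥ 1, ∫_0^π sin²(nx) dx = ∫_0^π cos²(nx) dx = π/2; for n ≠ n', ∫_0^π sin(nx)sin(n'x) dx = ∫_0^π cos(nx)cos(n'x) dx = 0; and by product-to-sum, ∫_0^π sin(nx)cos(n'x) dx = ½∫_0^π [sin((n+n')x) + sin((n−n')x)] dx, which is 0 when n+n' is even and 2n/(n²−n'²) when n+n' is odd (it need not vanish on (0, π)).
  u² squared terms: (-2)²·∫cos(x)² dx = 4·π/2 = 2*π;  (-2)²·∫sin(x)² dx = 4·π/2 = 2*π.
  u² cross terms: 2·(-2)·(-2)·∫cos(x)·sin(x) dx = 8·(0) = 0.
  So ∫_0^π u² dx = 2*π + 2*π + 0 = 4*π.
  (u')² squared terms: (-2)²·∫cos(x)² dx = 4·π/2 = 2*π;  (2)²·∫sin(x)² dx = 4·π/2 = 2*π.
  (u')² cross terms: 2·(-2)·(2)·∫cos(x)·sin(x) dx = -8·(0) = 0.
  So ∫_0^π (u')² dx = 2*π + 2*π + 0 = 4*π.
||u||_{H^1}^2 = (4*π) + (4*π) = 8*π.


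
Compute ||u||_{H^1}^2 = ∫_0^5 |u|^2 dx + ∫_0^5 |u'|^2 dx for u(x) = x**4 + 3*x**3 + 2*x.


||u||_{H^1}^2 = 264405665/252

The H^1 norm (squared) on an interval (0, L) is
  ||u||_{H^1}^2 = ∫_0^L u(x)^2 dx + ∫_0^L u'(x)^2 dx.
Compute u'(x) = 4*x**3 + 9*x**2 + 2.
Then u(x)^2 = x**8 + 6*x**7 + 9*x**6 + 4*x**5 + 12*x**4 + 4*x**2 and u'(x)^2 = 16*x**6 + 72*x**5 + 81*x**4 + 16*x**3 + 36*x**2 + 4.
Integrate each monomial from 0 to 5 using ∫_0^5 c·x^n dx = c·5^(n+1)/(n+1):
  ∫_0^5 u(x)^2 dx = ∫_0^5 (x^8 + 6*x^7 + 9*x^6 + 4*x^5 + 12*x^4 + 4*x^2) dx. Term by term:
    ∫_0^5 x^8 dx = 1953125/9;  ∫_0^5 6*x^7 dx = 1171875/4;  ∫_0^5 9*x^6 dx = 703125/7;
    ∫_0^5 4*x^5 dx = 31250/3;  ∫_0^5 12*x^4 dx = 7500;  ∫_0^5 4*x^2 dx = 500/3.
  Sum: 1953125/9 + 1171875/4 + 703125/7 + 31250/3 + 7500 + 500/3 = 158385125/252.
  ∫_0^5 u'(x)^2 dx = ∫_0^5 (16*x^6 + 72*x^5 + 81*x^4 + 16*x^3 + 36*x^2 + 4) dx. Term by term:
    ∫_0^5 16*x^6 dx = 1250000/7;  ∫_0^5 72*x^5 dx = 187500;  ∫_0^5 81*x^4 dx = 50625;
    ∫_0^5 16*x^3 dx = 2500;  ∫_0^5 36*x^2 dx = 1500;  ∫_0^5 4 dx = 20.
  Sum: 1250000/7 + 187500 + 50625 + 2500 + 1500 + 20 = 2945015/7.
Adding: ||u||_{H^1}^2 = 158385125/252 + 2945015/7 = 264405665/252.


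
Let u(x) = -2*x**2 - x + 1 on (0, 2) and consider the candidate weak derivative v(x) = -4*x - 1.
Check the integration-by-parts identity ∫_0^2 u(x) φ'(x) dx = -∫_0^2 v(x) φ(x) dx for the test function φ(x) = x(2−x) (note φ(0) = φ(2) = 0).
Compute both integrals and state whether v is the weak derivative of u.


LHS = 20/3, RHS = 20/3. Yes, v = u' weakly.

u(x) = -2*x**2 - x + 1, classical derivative u'(x) = -4*x - 1.
φ(x) = x(2−x), so φ'(x) = 2 - 2*x.
Note φ(0) = φ(2) = 0, so the boundary term u·φ vanishes.
LHS = ∫_0^2 u(x) φ'(x) dx = ∫_0^2 (4*x^3 - 2*x^2 - 4*x + 2) dx. Term by term:
  ∫_0^2 4*x^3 dx = 16;  ∫_0^2 -2*x^2 dx = -16/3;  ∫_0^2 -4*x dx = -8;
  ∫_0^2 2 dx = 4.
Sum: 16 − 16/3 − 8 + 4 = 20/3.
So LHS = 20/3.
∫_0^2 v(x) φ(x) dx = ∫_0^2 (4*x^3 - 7*x^2 - 2*x) dx. Term by term:
  ∫_0^2 4*x^3 dx = 16;  ∫_0^2 -7*x^2 dx = -56/3;  ∫_0^2 -2*x dx = -4.
Sum: 16 − 56/3 − 4 = -20/3.
So RHS = -∫_0^2 v(x) φ(x) dx = 20/3.
LHS = RHS, so the identity holds for this test φ.
Moreover u is smooth here and v(x) = u'(x) = -4*x - 1 pointwise, so the identity holds for every test function. Hence v is the weak derivative of u.


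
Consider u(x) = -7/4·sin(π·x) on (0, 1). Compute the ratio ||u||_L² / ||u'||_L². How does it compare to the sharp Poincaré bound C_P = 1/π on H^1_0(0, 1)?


||u||_L² / ||u'||_L² = 1/π = C_P.

u(x) = -7/4·sin(π·x), so u'(x) = -7*π*cos(π*x)/4.
Writing u(x) = A·sin(kπx/L) with A = -7/4 and k = 1, use ∫_0^L sin²(kπx/L) dx = L/2 and ∫_0^L cos²(kπx/L) dx = L/2.
u² = 49/16·sin²(π·x) and (u')² = 49*π^2/16·cos²(π·x), and each of sin², cos² integrates to L/2 = 1/2 over (0, 1).
∫_0^1 u² dx = 49/32, so ||u||_L² = 7*sqrt(2)/8.
∫_0^1 (u')² dx = 49*π^2/32, so ||u'||_L² = 7*sqrt(2)*π/8.
Ratio ||u||_L² / ||u'||_L² = 1/π.
Sharp Poincaré constant on H^1_0(0, 1) is C_P = L/π = 1/π, achieved by sin(π·x).
This is the k = 1 eigenfunction (up to amplitude), so the ratio equals the sharp Poincaré constant exactly.


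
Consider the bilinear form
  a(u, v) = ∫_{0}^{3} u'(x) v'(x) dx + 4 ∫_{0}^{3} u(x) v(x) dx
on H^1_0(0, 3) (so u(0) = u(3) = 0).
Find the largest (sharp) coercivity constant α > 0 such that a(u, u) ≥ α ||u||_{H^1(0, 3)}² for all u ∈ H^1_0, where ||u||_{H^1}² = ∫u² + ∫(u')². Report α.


α = 1

Coercivity of a(·,·) on H^1_0(0, 3) means a(u, u) ≥ α ||u||_{H^1}² for every u ∈ H^1_0.
The interval has length L = 3, and Poincaré/coercivity depend only on L. Here a(u, u) = ∫(u')² + (4)·∫u².
Here c = 4 ≥ 1, so a(u,u) = ∫(u')² + c∫u² ≥ ∫(u')² + ∫u² = ||u||_{H^1}², i.e. α = 1 works. No larger α is possible: a(u,u) ≥ α||u||_{H^1}² means (1−α)∫(u')² ≥ (α−c)∫u², and for the modes u_n = sin(nπ(x−x₀)/L) (x₀ the left endpoint) one has ∫u_n²/∫(u_n')² = (L/(nπ))² → 0, so a(u_n,u_n)/||u_n||_{H^1}² → 1. Hence the optimal constant is α = 1.
Therefore α = 1.


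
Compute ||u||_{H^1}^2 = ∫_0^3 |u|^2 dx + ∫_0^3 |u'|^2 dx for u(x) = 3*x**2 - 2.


||u||_{H^1}^2 = 3327/5

The H^1 norm (squared) on an interval (0, L) is
  ||u||_{H^1}^2 = ∫_0^L u(x)^2 dx + ∫_0^L u'(x)^2 dx.
Compute u'(x) = 6*x.
Then u(x)^2 = 9*x**4 - 12*x**2 + 4 and u'(x)^2 = 36*x**2.
Integrate each monomial from 0 to 3 using ∫_0^3 c·x^n dx = c·3^(n+1)/(n+1):
  ∫_0^3 u(x)^2 dx = ∫_0^3 (9*x^4 - 12*x^2 + 4) dx. Term by term:
    ∫_0^3 9*x^4 dx = 2187/5;  ∫_0^3 -12*x^2 dx = -108;  ∫_0^3 4 dx = 12.
  Sum: 2187/5 − 108 + 12 = 1707/5.
  ∫_0^3 u'(x)^2 dx = ∫_0^3 (36*x^2) dx. Term by term:
    ∫_0^3 36*x^2 dx = 324.
Adding: ||u||_{H^1}^2 = 1707/5 + 324 = 3327/5.


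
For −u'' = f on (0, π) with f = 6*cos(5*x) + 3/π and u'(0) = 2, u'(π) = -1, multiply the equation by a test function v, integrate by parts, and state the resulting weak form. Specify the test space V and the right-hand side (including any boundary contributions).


V = H^1(0, π) (v unrestricted at boundary; u is determined up to an additive constant); weak form: ∫_0^π u'v' dx = ∫_0^π (6*cos(5*x) + 3/π) v dx − v(π) − 2·v(0) for all v ∈ V.

Multiply both sides by a test function v and integrate from 0 to π:
  ∫_0^π −u''(x) v(x) dx = ∫_0^π f(x) v(x) dx.
Integrate the LHS by parts once:
  ∫_0^π −u'' v dx = −[u'(x) v(x)]_0^π + ∫_0^π u'(x) v'(x) dx.
Thus ∫_0^π u'(x) v'(x) dx = ∫_0^π f(x) v(x) dx + [u'(x) v(x)]_0^π.
Choose V so that boundary terms are either known or forced to vanish.
u has inhomogeneous Neumann u'(0) = 2, u'(π) = -1. [u' v]_0^π = (-1)·v(π) − (2)·v(0) = − v(π) − 2·v(0). Take V = H^1(0, π); boundary term becomes part of RHS.
Weak formulation: find u (satisfying any essential BC) such that ∫_0^π u'(x) v'(x) dx = ∫_0^π f v dx − v(π) − 2·v(0) for all v ∈ V (Neumann data are natural BCs: they enter the RHS as boundary terms).
Substituting f(x) = 6*cos(5*x) + 3/π, the right-hand side is ∫_0^π (6*cos(5*x) + 3/π) v dx − v(π) − 2·v(0).
Compatibility check (pure Neumann): taking v ≡ 1 ∈ V gives 0 = ∫_0^π f dx + (-1) − (2), i.e. ∫_0^π f dx must equal u'(0) − u'(π) = 3. Indeed ∫_0^π (6*cos(5*x) + 3/π) dx = 3, so the data are compatible. The solution is then unique only up to an additive constant (fix it e.g. by requiring ∫_0^π u dx = 0).


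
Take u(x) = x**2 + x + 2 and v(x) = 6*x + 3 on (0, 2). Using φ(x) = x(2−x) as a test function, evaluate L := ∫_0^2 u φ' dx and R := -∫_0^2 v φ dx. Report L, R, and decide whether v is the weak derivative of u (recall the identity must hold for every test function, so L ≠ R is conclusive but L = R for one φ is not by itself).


LHS = -4, RHS = -12. No, v is not the weak derivative of u.

u(x) = x**2 + x + 2, classical derivative u'(x) = 2*x + 1.
φ(x) = x(2−x), so φ'(x) = 2 - 2*x.
Note φ(0) = φ(2) = 0, so the boundary term u·φ vanishes.
LHS = ∫_0^2 u(x) φ'(x) dx = ∫_0^2 (-2*x^3 - 2*x + 4) dx. Term by term:
  ∫_0^2 -2*x^3 dx = -8;  ∫_0^2 -2*x dx = -4;  ∫_0^2 4 dx = 8.
Sum: -8 − 4 + 8 = -4.
So LHS = -4.
∫_0^2 v(x) φ(x) dx = ∫_0^2 (-6*x^3 + 9*x^2 + 6*x) dx. Term by term:
  ∫_0^2 -6*x^3 dx = -24;  ∫_0^2 9*x^2 dx = 24;  ∫_0^2 6*x dx = 12.
Sum: -24 + 24 + 12 = 12.
So RHS = -∫_0^2 v(x) φ(x) dx = -12.
LHS − RHS = 8 ≠ 0, so the identity fails.
(For a valid weak derivative the identity must hold for EVERY test function, in particular this one. The failure shows v is NOT the weak derivative of u.)
Correct weak derivative would be u'(x) = 2*x + 1.


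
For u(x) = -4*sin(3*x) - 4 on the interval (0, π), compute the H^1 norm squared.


||u||_{H^1(0,π)}^2 = 64/3 + 96*π

u'(x) = -12*cos(3*x).
Expand u² and (u')² and integrate term by term on (0, π), using: for integers n ≥ 1, ∫_0^π sin²(nx) dx = ∫_0^π cos²(nx) dx = π/2; for n ≠ n', ∫_0^π sin(nx)sin(n'x) dx = ∫_0^π cos(nx)cos(n'x) dx = 0; and by product-to-sum, ∫_0^π sin(nx)cos(n'x) dx = ½∫_0^π [sin((n+n')x) + sin((n−n')x)] dx, which is 0 when n+n' is even and 2n/(n²−n'²) when n+n' is odd (it need not vanish on (0, π)). For the constant mode: ∫_0^π 1 dx = π, ∫_0^π cos(nx) dx = 0, ∫_0^π sin(nx) dx = (1−(−1)^n)/n.
  u² squared terms: (-4)²·∫1 dx = 16·π = 16*π;  (-4)²·∫sin(3x)² dx = 16·π/2 = 8*π.
  u² cross terms: 2·(-4)·(-4)·∫1·sin(3x) dx = 32·(2/3) = 64/3.
  So ∫_0^π u² dx = 16*π + 8*π + 64/3 = 64/3 + 24*π.
  (u')² squared terms: (-12)²·∫cos(3x)² dx = 144·π/2 = 72*π.
  So ∫_0^π (u')² dx = 72*π.
||u||_{H^1}^2 = (64/3 + 24*π) + (72*π) = 64/3 + 96*π.


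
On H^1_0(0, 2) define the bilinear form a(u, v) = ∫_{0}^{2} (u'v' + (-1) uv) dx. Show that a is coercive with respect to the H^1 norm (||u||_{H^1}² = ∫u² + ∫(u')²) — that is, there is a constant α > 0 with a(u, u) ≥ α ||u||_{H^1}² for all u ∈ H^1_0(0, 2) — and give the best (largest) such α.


α = (-4 + π^2)/(4 + π^2)

Coercivity of a(·,·) on H^1_0(0, 2) means a(u, u) ≥ α ||u||_{H^1}² for every u ∈ H^1_0.
The interval has length L = 2, and Poincaré/coercivity depend only on L. Here a(u, u) = ∫(u')² + (-1)·∫u².
Here c = -1 < 0 with |c| < (π/L)² = π^2/4, so coercivity still holds. The condition a(u,u) ≥ α||u||_{H^1}² reads (1−α)∫(u')² ≥ (α−c)∫u². Any admissible α is ≤ 1 (rapidly oscillating u have ∫u²/∫(u')² → 0), and α = 1 would force 0 ≥ (1−c)∫u², impossible since c < 1; so 1−α > 0. By the sharp Poincaré inequality on H^1_0 of an interval of length L, ∫(u')² ≥ (π/L)²∫u² with equality for the first sine mode sin(π(x−x₀)/L) (x₀ the left endpoint), so the inequality holds for all u iff (1−α)(π/L)² ≥ α − c, i.e. α ≤ ((π/L)² + c)/((π/L)² + 1) = (1 + c(L/π)²)/(1 + (L/π)²). (Direct route, valid since c ≤ 0: Poincaré gives c∫u² ≥ c(L/π)²∫(u')², so a(u,u) ≥ (1 + c(L/π)²)∫(u')², while ||u||_{H^1}² ≤ (1 + (L/π)²)∫(u')²; dividing yields the same α.) With (π/L)² = π^2/4 and c = -1, the largest admissible constant is α = ((π/L)² + c)/((π/L)² + 1).
Simplifying, α = (-4 + π^2)/(4 + π^2).


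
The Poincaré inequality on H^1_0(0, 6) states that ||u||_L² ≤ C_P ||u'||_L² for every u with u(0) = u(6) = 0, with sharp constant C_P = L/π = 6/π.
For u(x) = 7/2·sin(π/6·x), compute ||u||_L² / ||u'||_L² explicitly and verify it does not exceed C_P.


||u||_L² / ||u'||_L² = 6/π = C_P.

u(x) = 7/2·sin(π/6·x), so u'(x) = 7*π*cos(π*x/6)/12.
Writing u(x) = A·sin(kπx/L) with A = 7/2 and k = 1, use ∫_0^L sin²(kπx/L) dx = L/2 and ∫_0^L cos²(kπx/L) dx = L/2.
u² = 49/4·sin²(π/6·x) and (u')² = 49*π^2/144·cos²(π/6·x), and each of sin², cos² integrates to L/2 = 3 over (0, 6).
∫_0^6 u² dx = 147/4, so ||u||_L² = 7*sqrt(3)/2.
∫_0^6 (u')² dx = 49*π^2/48, so ||u'||_L² = 7*sqrt(3)*π/12.
Ratio ||u||_L² / ||u'||_L² = 6/π.
Sharp Poincaré constant on H^1_0(0, 6) is C_P = L/π = 6/π, achieved by sin(π/6·x).
This is the k = 1 eigenfunction (up to amplitude), so the ratio equals the sharp Poincaré constant exactly.


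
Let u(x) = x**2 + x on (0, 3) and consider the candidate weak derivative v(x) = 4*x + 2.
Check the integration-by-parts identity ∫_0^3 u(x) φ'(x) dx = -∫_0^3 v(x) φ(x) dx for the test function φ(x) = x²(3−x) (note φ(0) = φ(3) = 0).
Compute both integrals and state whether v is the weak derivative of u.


LHS = -621/20, RHS = -621/10. No, v is not the weak derivative of u.

u(x) = x**2 + x, classical derivative u'(x) = 2*x + 1.
φ(x) = x²(3−x), so φ'(x) = 3*x*(2 - x).
Note φ(0) = φ(3) = 0, so the boundary term u·φ vanishes.
LHS = ∫_0^3 u(x) φ'(x) dx = ∫_0^3 (-3*x^4 + 3*x^3 + 6*x^2) dx. Term by term:
  ∫_0^3 -3*x^4 dx = -729/5;  ∫_0^3 3*x^3 dx = 243/4;  ∫_0^3 6*x^2 dx = 54.
Sum: -729/5 + 243/4 + 54 = -621/20.
So LHS = -621/20.
∫_0^3 v(x) φ(x) dx = ∫_0^3 (-4*x^4 + 10*x^3 + 6*x^2) dx. Term by term:
  ∫_0^3 -4*x^4 dx = -972/5;  ∫_0^3 10*x^3 dx = 405/2;  ∫_0^3 6*x^2 dx = 54.
Sum: -972/5 + 405/2 + 54 = 621/10.
So RHS = -∫_0^3 v(x) φ(x) dx = -621/10.
LHS − RHS = 621/20 ≠ 0, so the identity fails.
(For a valid weak derivative the identity must hold for EVERY test function, in particular this one. The failure shows v is NOT the weak derivative of u.)
Correct weak derivative would be u'(x) = 2*x + 1.


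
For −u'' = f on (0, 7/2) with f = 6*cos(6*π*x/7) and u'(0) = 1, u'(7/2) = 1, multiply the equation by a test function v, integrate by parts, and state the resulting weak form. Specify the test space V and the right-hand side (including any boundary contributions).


V = H^1(0, 7/2) (v unrestricted at boundary; u is determined up to an additive constant); weak form: ∫_0^7/2 u'v' dx = ∫_0^7/2 (6*cos(6*π*x/7)) v dx + v(7/2) − v(0) for all v ∈ V.

Multiply both sides by a test function v and integrate from 0 to 7/2:
  ∫_0^7/2 −u''(x) v(x) dx = ∫_0^7/2 f(x) v(x) dx.
Integrate the LHS by parts once:
  ∫_0^7/2 −u'' v dx = −[u'(x) v(x)]_0^7/2 + ∫_0^7/2 u'(x) v'(x) dx.
Thus ∫_0^7/2 u'(x) v'(x) dx = ∫_0^7/2 f(x) v(x) dx + [u'(x) v(x)]_0^7/2.
Choose V so that boundary terms are either known or forced to vanish.
u has inhomogeneous Neumann u'(0) = 1, u'(7/2) = 1. [u' v]_0^7/2 = (1)·v(7/2) − (1)·v(0) = v(7/2) − v(0). Take V = H^1(0, 7/2); boundary term becomes part of RHS.
Weak formulation: find u (satisfying any essential BC) such that ∫_0^7/2 u'(x) v'(x) dx = ∫_0^7/2 f v dx + v(7/2) − v(0) for all v ∈ V (Neumann data are natural BCs: they enter the RHS as boundary terms).
Substituting f(x) = 6*cos(6*π*x/7), the right-hand side is ∫_0^7/2 (6*cos(6*π*x/7)) v dx + v(7/2) − v(0).
Compatibility check (pure Neumann): taking v ≡ 1 ∈ V gives 0 = ∫_0^7/2 f dx + (1) − (1), i.e. ∫_0^7/2 f dx must equal u'(0) − u'(7/2) = 0. Indeed ∫_0^7/2 (6*cos(6*π*x/7)) dx = 0, so the data are compatible. The solution is then unique only up to an additive constant (fix it e.g. by requiring ∫_0^7/2 u dx = 0).


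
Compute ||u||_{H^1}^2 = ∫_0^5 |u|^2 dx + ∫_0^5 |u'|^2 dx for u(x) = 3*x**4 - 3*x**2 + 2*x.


||u||_{H^1}^2 = 9939785/3

The H^1 norm (squared) on an interval (0, L) is
  ||u||_{H^1}^2 = ∫_0^L u(x)^2 dx + ∫_0^L u'(x)^2 dx.
Compute u'(x) = 12*x**3 - 6*x + 2.
Then u(x)^2 = 9*x**8 - 18*x**6 + 12*x**5 + 9*x**4 - 12*x**3 + 4*x**2 and u'(x)^2 = 144*x**6 - 144*x**4 + 48*x**3 + 36*x**2 - 24*x + 4.
Integrate each monomial from 0 to 5 using ∫_0^5 c·x^n dx = c·5^(n+1)/(n+1):
  ∫_0^5 u(x)^2 dx = ∫_0^5 (9*x^8 - 18*x^6 + 12*x^5 + 9*x^4 - 12*x^3 + 4*x^2) dx. Term by term:
    ∫_0^5 9*x^8 dx = 1953125;  ∫_0^5 -18*x^6 dx = -1406250/7;  ∫_0^5 12*x^5 dx = 31250;
    ∫_0^5 9*x^4 dx = 5625;  ∫_0^5 -12*x^3 dx = -1875;  ∫_0^5 4*x^2 dx = 500/3.
  Sum: 1953125 − 1406250/7 + 31250 + 5625 − 1875 + 500/3 = 37535375/21.
  ∫_0^5 u'(x)^2 dx = ∫_0^5 (144*x^6 - 144*x^4 + 48*x^3 + 36*x^2 - 24*x + 4) dx. Term by term:
    ∫_0^5 144*x^6 dx = 11250000/7;  ∫_0^5 -144*x^4 dx = -90000;  ∫_0^5 48*x^3 dx = 7500;
    ∫_0^5 36*x^2 dx = 1500;  ∫_0^5 -24*x dx = -300;  ∫_0^5 4 dx = 20.
  Sum: 11250000/7 − 90000 + 7500 + 1500 − 300 + 20 = 10681040/7.
Adding: ||u||_{H^1}^2 = 37535375/21 + 10681040/7 = 9939785/3.


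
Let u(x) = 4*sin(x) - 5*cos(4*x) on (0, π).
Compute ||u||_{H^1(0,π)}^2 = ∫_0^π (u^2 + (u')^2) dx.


||u||_{H^1(0,π)}^2 = 272/3 + 457*π/2

u'(x) = 20*sin(4*x) + 4*cos(x).
Expand u² and (u')² and integrate term by term on (0, π), using: for integers n ≥ 1, ∫_0^π sin²(nx) dx = ∫_0^π cos²(nx) dx = π/2; for n ≠ n', ∫_0^π sin(nx)sin(n'x) dx = ∫_0^π cos(nx)cos(n'x) dx = 0; and by product-to-sum, ∫_0^π sin(nx)cos(n'x) dx = ½∫_0^π [sin((n+n')x) + sin((n−n')x)] dx, which is 0 when n+n' is even and 2n/(n²−n'²) when n+n' is odd (it need not vanish on (0, π)).
  u² squared terms: (-5)²·∫cos(4x)² dx = 25·π/2 = 25*π/2;  (4)²·∫sin(x)² dx = 16·π/2 = 8*π.
  u² cross terms: 2·(-5)·(4)·∫cos(4x)·sin(x) dx = -40·(-2/15) = 16/3.
  So ∫_0^π u² dx = 25*π/2 + 8*π + 16/3 = 16/3 + 41*π/2.
  (u')² squared terms: (4)²·∫cos(x)² dx = 16·π/2 = 8*π;  (20)²·∫sin(4x)² dx = 400·π/2 = 200*π.
  (u')² cross terms: 2·(4)·(20)·∫cos(x)·sin(4x) dx = 160·(8/15) = 256/3.
  So ∫_0^π (u')² dx = 8*π + 200*π + 256/3 = 256/3 + 208*π.
||u||_{H^1}^2 = (16/3 + 41*π/2) + (256/3 + 208*π) = 272/3 + 457*π/2.


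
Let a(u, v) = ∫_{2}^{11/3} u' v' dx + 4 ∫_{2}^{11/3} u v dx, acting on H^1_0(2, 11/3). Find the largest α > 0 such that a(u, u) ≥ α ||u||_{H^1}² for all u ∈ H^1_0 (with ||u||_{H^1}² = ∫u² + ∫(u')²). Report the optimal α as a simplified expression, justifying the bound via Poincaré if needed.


α = 1

Coercivity of a(·,·) on H^1_0(2, 11/3) means a(u, u) ≥ α ||u||_{H^1}² for every u ∈ H^1_0.
The interval has length L = 5/3, and Poincaré/coercivity depend only on L. Here a(u, u) = ∫(u')² + (4)·∫u².
Here c = 4 ≥ 1, so a(u,u) = ∫(u')² + c∫u² ≥ ∫(u')² + ∫u² = ||u||_{H^1}², i.e. α = 1 works. No larger α is possible: a(u,u) ≥ α||u||_{H^1}² means (1−α)∫(u')² ≥ (α−c)∫u², and for the modes u_n = sin(nπ(x−x₀)/L) (x₀ the left endpoint) one has ∫u_n²/∫(u_n')² = (L/(nπ))² → 0, so a(u_n,u_n)/||u_n||_{H^1}² → 1. Hence the optimal constant is α = 1.
Therefore α = 1.


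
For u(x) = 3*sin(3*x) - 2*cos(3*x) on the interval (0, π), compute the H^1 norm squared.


||u||_{H^1(0,π)}^2 = 65*π

u'(x) = 6*sin(3*x) + 9*cos(3*x).
Expand u² and (u')² and integrate term by term on (0, π), using: for integers n ≥ 1, ∫_0^π sin²(nx) dx = ∫_0^π cos²(nx) dx = π/2; for n ≠ n', ∫_0^π sin(nx)sin(n'x) dx = ∫_0^π cos(nx)cos(n'x) dx = 0; and by product-to-sum, ∫_0^π sin(nx)cos(n'x) dx = ½∫_0^π [sin((n+n')x) + sin((n−n')x)] dx, which is 0 when n+n' is even and 2n/(n²−n'²) when n+n' is odd (it need not vanish on (0, π)).
  u² squared terms: (-2)²·∫cos(3x)² dx = 4·π/2 = 2*π;  (3)²·∫sin(3x)² dx = 9·π/2 = 9*π/2.
  u² cross terms: 2·(-2)·(3)·∫cos(3x)·sin(3x) dx = -12·(0) = 0.
  So ∫_0^π u² dx = 2*π + 9*π/2 + 0 = 13*π/2.
  (u')² squared terms: (6)²·∫sin(3x)² dx = 36·π/2 = 18*π;  (9)²·∫cos(3x)² dx = 81·π/2 = 81*π/2.
  (u')² cross terms: 2·(6)·(9)·∫sin(3x)·cos(3x) dx = 108·(0) = 0.
  So ∫_0^π (u')² dx = 18*π + 81*π/2 + 0 = 117*π/2.
||u||_{H^1}^2 = (13*π/2) + (117*π/2) = 65*π.


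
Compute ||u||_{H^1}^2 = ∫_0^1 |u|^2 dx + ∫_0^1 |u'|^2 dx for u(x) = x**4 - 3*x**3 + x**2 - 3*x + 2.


||u||_{H^1}^2 = 4633/252

The H^1 norm (squared) on an interval (0, L) is
  ||u||_{H^1}^2 = ∫_0^L u(x)^2 dx + ∫_0^L u'(x)^2 dx.
Compute u'(x) = 4*x**3 - 9*x**2 + 2*x - 3.
Then u(x)^2 = x**8 - 6*x**7 + 11*x**6 - 12*x**5 + 23*x**4 - 18*x**3 + 13*x**2 - 12*x + 4 and u'(x)^2 = 16*x**6 - 72*x**5 + 97*x**4 - 60*x**3 + 58*x**2 - 12*x + 9.
Integrate each monomial from 0 to 1 using ∫_0^1 c·x^n dx = c·1^(n+1)/(n+1):
  ∫_0^1 u(x)^2 dx = ∫_0^1 (x^8 - 6*x^7 + 11*x^6 - 12*x^5 + 23*x^4 - 18*x^3 + 13*x^2 - 12*x + 4) dx. Term by term:
    ∫_0^1 x^8 dx = 1/9;  ∫_0^1 -6*x^7 dx = -3/4;  ∫_0^1 11*x^6 dx = 11/7;
    ∫_0^1 -12*x^5 dx = -2;  ∫_0^1 23*x^4 dx = 23/5;  ∫_0^1 -18*x^3 dx = -9/2;
    ∫_0^1 13*x^2 dx = 13/3;  ∫_0^1 -12*x dx = -6;  ∫_0^1 4 dx = 4.
  Sum: 1/9 − 3/4 + 11/7 − 2 + 23/5 − 9/2 + 13/3 − 6 + 4 = 1721/1260.
  ∫_0^1 u'(x)^2 dx = ∫_0^1 (16*x^6 - 72*x^5 + 97*x^4 - 60*x^3 + 58*x^2 - 12*x + 9) dx. Term by term:
    ∫_0^1 16*x^6 dx = 16/7;  ∫_0^1 -72*x^5 dx = -12;  ∫_0^1 97*x^4 dx = 97/5;
    ∫_0^1 -60*x^3 dx = -15;  ∫_0^1 58*x^2 dx = 58/3;  ∫_0^1 -12*x dx = -6;
    ∫_0^1 9 dx = 9.
  Sum: 16/7 − 12 + 97/5 − 15 + 58/3 − 6 + 9 = 1787/105.
Adding: ||u||_{H^1}^2 = 1721/1260 + 1787/105 = 4633/252.


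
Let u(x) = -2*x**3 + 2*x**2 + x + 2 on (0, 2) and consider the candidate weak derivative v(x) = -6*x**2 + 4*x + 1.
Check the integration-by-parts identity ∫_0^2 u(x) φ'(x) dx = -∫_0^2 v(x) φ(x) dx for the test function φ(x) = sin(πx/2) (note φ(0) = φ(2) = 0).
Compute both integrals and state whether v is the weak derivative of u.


LHS = -192/π^3 + 28/π, RHS = -192/π^3 + 28/π. Yes, v = u' weakly.

u(x) = -2*x**3 + 2*x**2 + x + 2, classical derivative u'(x) = -6*x**2 + 4*x + 1.
φ(x) = sin(πx/2), so φ'(x) = π*cos(π*x/2)/2.
Note φ(0) = φ(2) = 0, so the boundary term u·φ vanishes.
LHS = ∫_0^2 u(x) φ'(x) dx = ∫_0^2 (-π*x^3*cos(π*x/2) + π*x^2*cos(π*x/2) + π*x*cos(π*x/2)/2 + π*cos(π*x/2)) dx. Term by term:
  ∫_0^2 π*cos(π*x/2) dx = 0;  ∫_0^2 π*x^2*cos(π*x/2) dx = -16/π;  ∫_0^2 π*x*cos(π*x/2)/2 dx = -4/π;
  ∫_0^2 -π*x^3*cos(π*x/2) dx = -192/π^3 + 48/π.
Sum: 0 − 16/π − 4/π + -192/π^3 + 48/π = -192/π^3 + 28/π.
So LHS = -192/π^3 + 28/π.
∫_0^2 v(x) φ(x) dx = ∫_0^2 (-6*x^2*sin(π*x/2) + 4*x*sin(π*x/2) + sin(π*x/2)) dx. Term by term:
  ∫_0^2 -6*x^2*sin(π*x/2) dx = -48/π + 192/π^3;  ∫_0^2 4*x*sin(π*x/2) dx = 16/π;  ∫_0^2 sin(π*x/2) dx = 4/π.
Sum: -48/π + 192/π^3 + 16/π + 4/π = -28/π + 192/π^3.
So RHS = -∫_0^2 v(x) φ(x) dx = -192/π^3 + 28/π.
LHS = RHS, so the identity holds for this test φ.
Moreover u is smooth here and v(x) = u'(x) = -6*x**2 + 4*x + 1 pointwise, so the identity holds for every test function. Hence v is the weak derivative of u.
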